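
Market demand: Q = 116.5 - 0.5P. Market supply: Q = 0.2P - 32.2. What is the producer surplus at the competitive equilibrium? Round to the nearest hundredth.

264.49

Rewriting demand in inverse form: P = 233 - 2Q.
Rewriting supply in inverse form: P = 161 + 5Q.
Setting demand equal to supply, 72 = 7Q, so Q* = 10.2857 and P* = 212.4286.
PS is the area between P* and the supply curve from 0 to Q*: (1/2)(10.2857)(51.4286) = 264.4898.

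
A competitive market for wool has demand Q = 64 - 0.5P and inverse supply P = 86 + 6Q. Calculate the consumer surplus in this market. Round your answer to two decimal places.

27.56

Rewriting demand in inverse form: P = 128 - 2Q.
Equilibrium: 128 - 2Q = 86 + 6Q, so Q* = 5.25 and P* = 117.5.
The demand choke price is 128, so CS = (1/2)(Q*)(128 - P*) = (1/2)(5.25)(10.5) = 27.5625.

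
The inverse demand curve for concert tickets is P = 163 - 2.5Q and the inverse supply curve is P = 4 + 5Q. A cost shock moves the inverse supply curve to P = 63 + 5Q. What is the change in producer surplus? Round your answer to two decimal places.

-679.16

Initial equilibrium: Q_0 = 21.2, P_0 = 110; CS_0 = (1/2)(21.2)(53) = 561.8, PS_0 = (1/2)(21.2)(106) = 1123.6.
New equilibrium: 163 - 2.5Q = 63 + 5Q gives Q_1 = 13.3333, P_1 = 129.6667; CS_1 = 222.2222, PS_1 = 444.4444.
Change in producer surplus = 444.4444 - 1123.6 = -679.1556.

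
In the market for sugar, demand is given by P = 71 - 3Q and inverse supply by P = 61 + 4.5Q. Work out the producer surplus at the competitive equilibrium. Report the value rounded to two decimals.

4.00

Equilibrium: 71 - 3Q = 61 + 4.5Q, so Q* = 1.3333 and P* = 67.
The supply curve's price intercept is 61, so PS = (1/2)(Q*)(P* - 61) = (1/2)(1.3333)(6) = 4.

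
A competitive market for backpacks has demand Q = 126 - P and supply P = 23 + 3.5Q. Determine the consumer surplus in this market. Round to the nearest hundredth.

261.95

Rewriting demand in inverse form: P = 126 - Q.
Setting demand equal to supply, 103 = 4.5Q, so Q* = 22.8889 and P* = 103.1111.
CS is the area between the demand curve and P* from 0 to Q*: (1/2)(22.8889)(22.8889) = 261.9506.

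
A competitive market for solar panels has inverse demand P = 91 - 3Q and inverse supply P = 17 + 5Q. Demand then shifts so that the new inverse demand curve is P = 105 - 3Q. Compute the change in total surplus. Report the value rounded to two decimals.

Initial equilibrium: Q_0 = 9.25, P_0 = 63.25; CS_0 = (1/2)(9.25)(27.75) = 128.3438, PS_0 = (1/2)(9.25)(46.25) = 213.9062.
New equilibrium: 105 - 3Q = 17 + 5Q gives Q_1 = 11, P_1 = 72; CS_1 = 181.5, PS_1 = 302.5.
Change in total surplus = (181.5 + 302.5) - (128.3438 + 213.9062) = 141.75.

141.75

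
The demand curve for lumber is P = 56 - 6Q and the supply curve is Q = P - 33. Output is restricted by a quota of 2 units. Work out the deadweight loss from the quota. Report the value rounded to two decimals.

Rewriting supply in inverse form: P = 33 + Q.
Without the quota, 56 - 6Q = 33 + Q gives Q* = 3.2857.
At Q = 2 the demand price is 56 - 6(2) = 44 and the supply price is 33 + (2) = 35.
DWL = (1/2)(gap between curves at 2) x (Q* - 2) = (1/2)(9)(1.2857) = 5.7857.

5.79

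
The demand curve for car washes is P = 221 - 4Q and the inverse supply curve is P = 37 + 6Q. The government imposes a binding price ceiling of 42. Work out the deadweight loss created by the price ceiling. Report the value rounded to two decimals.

Free-market equilibrium: 221 - 4Q = 37 + 6Q gives Q* = 18.4, P* = 147.4.
At the ceiling price 42, quantity supplied is (42 - 37)/6 = 0.8333; supply is the short side, so Q = 0.8333 trades at P = 42.
The lost-trades triangle has base Q* - 0.8333 = 17.5667 and height equal to the gap between the curves at Q = 0.8333, which is 217.6667 - 42 = 175.6667. DWL = (1/2)(17.5667)(175.6667) = 1542.9389.

1542.94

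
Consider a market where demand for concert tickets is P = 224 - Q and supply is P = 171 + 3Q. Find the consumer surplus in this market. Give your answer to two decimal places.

87.78

Equilibrium: 224 - Q = 171 + 3Q, so Q* = 13.25 and P* = 210.75.
CS is the area between the demand curve and P* from 0 to Q*: (1/2)(13.25)(13.25) = 87.7812.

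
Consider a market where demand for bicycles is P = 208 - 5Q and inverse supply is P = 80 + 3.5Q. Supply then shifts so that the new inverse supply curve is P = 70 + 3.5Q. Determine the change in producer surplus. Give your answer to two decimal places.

64.43

Initial equilibrium: Q_0 = 15.0588, P_0 = 132.7059; CS_0 = (1/2)(15.0588)(75.2941) = 566.9204, PS_0 = (1/2)(15.0588)(52.7059) = 396.8443.
New equilibrium: 208 - 5Q = 70 + 3.5Q gives Q_1 = 16.2353, P_1 = 126.8235; CS_1 = 658.9619, PS_1 = 461.2734.
Change in producer surplus = 461.2734 - 396.8443 = 64.4291.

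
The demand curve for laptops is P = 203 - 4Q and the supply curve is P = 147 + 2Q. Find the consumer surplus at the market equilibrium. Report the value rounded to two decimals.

Set 203 - 4Q = 147 + 2Q, which gives 56 = 6Q, so Q* = 9.3333 and P* = 203 - 4(9.3333) = 165.6667.
The demand choke price is 203, so CS = (1/2)(Q*)(203 - P*) = (1/2)(9.3333)(37.3333) = 174.2222.

174.22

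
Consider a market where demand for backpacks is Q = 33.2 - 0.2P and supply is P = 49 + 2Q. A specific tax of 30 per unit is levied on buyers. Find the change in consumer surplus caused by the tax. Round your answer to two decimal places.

-312.24

Rewriting demand in inverse form: P = 166 - 5Q.
Pre-tax equilibrium: 166 - 5Q = 49 + 2Q gives Q* = 16.7143, P* = 82.4286.
A tax on buyers shifts demand down by 30: (166 - 30) - 5Q = 49 + 2Q, so Q_t = 12.4286. Buyers pay P_b = 103.8571; sellers receive P_s = P_b - 30 = 73.8571.
Consumers lose the trapezoid between P* and P_b out to Q_t plus the triangle from Q_t to Q*: change in CS = 386.1735 - 698.4184 = -312.2449.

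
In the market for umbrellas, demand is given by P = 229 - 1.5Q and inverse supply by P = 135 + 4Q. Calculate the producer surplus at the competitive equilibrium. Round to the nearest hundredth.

Equilibrium: 229 - 1.5Q = 135 + 4Q, so Q* = 17.0909 and P* = 203.3636.
Producer surplus is the triangle above supply below P*: (1/2)(17.0909)(203.3636 - 135) = (1/2)(17.0909)(68.3636) = 584.1983.

584.20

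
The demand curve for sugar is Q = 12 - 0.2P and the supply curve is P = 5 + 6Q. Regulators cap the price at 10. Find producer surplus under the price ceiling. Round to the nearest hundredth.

Rewriting demand in inverse form: P = 60 - 5Q.
Free-market equilibrium: 60 - 5Q = 5 + 6Q gives Q* = 5, P* = 35.
At P = 10, sellers supply (10 - 5)/6 = 0.8333 while buyers want more, so the quantity traded is 0.8333 at price 10.
PS is the triangle above supply below 10: (1/2)(0.8333)(10 - 5) = 2.0833.

2.08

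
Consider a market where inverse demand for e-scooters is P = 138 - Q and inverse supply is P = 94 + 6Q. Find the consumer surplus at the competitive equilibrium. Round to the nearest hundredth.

Set 138 - Q = 94 + 6Q, which gives 44 = 7Q, so Q* = 6.2857 and P* = 138 - (6.2857) = 131.7143.
CS is the area between the demand curve and P* from 0 to Q*: (1/2)(6.2857)(6.2857) = 19.7551.

19.76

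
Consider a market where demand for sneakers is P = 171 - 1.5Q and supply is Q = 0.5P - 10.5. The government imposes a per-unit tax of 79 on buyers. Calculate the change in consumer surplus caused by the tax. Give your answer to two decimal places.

Rewriting supply in inverse form: P = 21 + 2Q.
Pre-tax equilibrium: 171 - 1.5Q = 21 + 2Q gives Q* = 42.8571, P* = 106.7143.
With the tax, buyers' net willingness to pay falls by 79: (171 - 79) - 1.5Q = 21 + 2Q, so Q_t = 20.2857. Buyers pay P_b = 140.5714; sellers receive P_s = P_b - 79 = 61.5714.
Consumers lose the trapezoid between P* and P_b out to Q_t plus the triangle from Q_t to Q*: change in CS = 308.6327 - 1377.551 = -1068.9184.

-1068.92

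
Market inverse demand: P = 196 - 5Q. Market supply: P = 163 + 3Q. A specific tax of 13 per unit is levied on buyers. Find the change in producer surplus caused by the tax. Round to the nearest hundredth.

Without the tax, 196 - 5Q = 163 + 3Q so Q* = 4.125 and P* = 175.375.
With the tax, buyers' net willingness to pay falls by 13: (196 - 13) - 5Q = 163 + 3Q, so Q_t = 2.5. Buyers pay P_b = 183.5; sellers receive P_s = P_b - 13 = 170.5.
PS falls from (1/2)(4.125)(12.375) = 25.5234 to (1/2)(2.5)(7.5) = 9.375, a change of -16.1484.

-16.15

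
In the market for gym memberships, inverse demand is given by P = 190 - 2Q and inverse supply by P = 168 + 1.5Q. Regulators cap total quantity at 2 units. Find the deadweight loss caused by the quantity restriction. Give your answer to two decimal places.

Without the quota, 190 - 2Q = 168 + 1.5Q gives Q* = 6.2857.
At Q = 2 the demand price is 190 - 2(2) = 186 and the supply price is 168 + 1.5(2) = 171.
DWL = (1/2)(gap between curves at 2) x (Q* - 2) = (1/2)(15)(4.2857) = 32.1429.

32.14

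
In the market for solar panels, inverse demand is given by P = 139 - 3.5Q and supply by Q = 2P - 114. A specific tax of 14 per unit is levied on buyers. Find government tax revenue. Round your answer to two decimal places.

Rewriting supply in inverse form: P = 57 + 0.5Q.
Without the tax, 139 - 3.5Q = 57 + 0.5Q so Q* = 20.5 and P* = 67.25.
With the tax, buyers' net willingness to pay falls by 14: (139 - 14) - 3.5Q = 57 + 0.5Q, so Q_t = 17. Buyers pay P_b = 79.5; sellers receive P_s = P_b - 14 = 65.5.
Revenue is the tax times quantity traded: 14 x 17 = 238.

238.00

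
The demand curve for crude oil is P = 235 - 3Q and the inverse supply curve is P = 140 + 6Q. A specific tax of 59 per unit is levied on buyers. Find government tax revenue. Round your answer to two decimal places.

236.00

Without the tax, 235 - 3Q = 140 + 6Q so Q* = 10.5556 and P* = 203.3333.
With the tax, buyers' net willingness to pay falls by 59: (235 - 59) - 3Q = 140 + 6Q, so Q_t = 4. Buyers pay P_b = 223; sellers receive P_s = P_b - 59 = 164.
Tax revenue = t x Q_t = 59 x 4 = 236.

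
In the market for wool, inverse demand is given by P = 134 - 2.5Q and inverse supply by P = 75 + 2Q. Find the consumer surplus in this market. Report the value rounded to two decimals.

Setting demand equal to supply, 59 = 4.5Q, so Q* = 13.1111 and P* = 101.2222.
CS is the area between the demand curve and P* from 0 to Q*: (1/2)(13.1111)(32.7778) = 214.8765.

214.88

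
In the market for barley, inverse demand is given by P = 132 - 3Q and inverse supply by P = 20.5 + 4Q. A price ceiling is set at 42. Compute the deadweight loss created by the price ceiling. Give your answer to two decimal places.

389.82

Free-market equilibrium: 132 - 3Q = 20.5 + 4Q gives Q* = 15.9286, P* = 84.2143.
At the ceiling price 42, quantity supplied is (42 - 20.5)/4 = 5.375; supply is the short side, so Q = 5.375 trades at P = 42.
At Q = 5.375 the demand price is 115.875 and the supply price is 42. Deadweight loss is the triangle between the curves from 5.375 to 15.9286: (1/2)(115.875 - 42)(15.9286 - 5.375) = 389.8225.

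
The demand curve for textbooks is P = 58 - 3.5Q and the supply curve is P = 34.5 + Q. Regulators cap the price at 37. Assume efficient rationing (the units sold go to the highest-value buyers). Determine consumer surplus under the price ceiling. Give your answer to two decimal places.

41.56

Free-market equilibrium: 58 - 3.5Q = 34.5 + Q gives Q* = 5.2222, P* = 39.7222.
At P = 37, sellers supply (37 - 34.5)/1 = 2.5 while buyers want more, so the quantity traded is 2.5 at price 37.
The demand price at Q = 2.5 is 49.25. CS is the trapezoid between demand and 37 over [0, 2.5]: (1/2)[(58 - 37) + (49.25 - 37)](2.5) = 41.5625.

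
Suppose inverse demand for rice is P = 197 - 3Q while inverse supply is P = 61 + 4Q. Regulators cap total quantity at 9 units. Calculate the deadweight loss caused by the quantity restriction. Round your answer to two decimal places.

380.64

Without the quota, 197 - 3Q = 61 + 4Q gives Q* = 19.4286.
At Q = 9 the demand price is 197 - 3(9) = 170 and the supply price is 61 + 4(9) = 97.
Deadweight loss is the triangle between the curves from 9 to 19.4286: (1/2)(170 - 97)(19.4286 - 9) = 380.6429.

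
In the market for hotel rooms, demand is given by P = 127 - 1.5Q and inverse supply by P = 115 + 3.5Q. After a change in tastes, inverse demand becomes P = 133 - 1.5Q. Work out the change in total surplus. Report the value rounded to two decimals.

Initial equilibrium: Q_0 = 2.4, P_0 = 123.4; CS_0 = (1/2)(2.4)(3.6) = 4.32, PS_0 = (1/2)(2.4)(8.4) = 10.08.
New equilibrium: 133 - 1.5Q = 115 + 3.5Q gives Q_1 = 3.6, P_1 = 127.6; CS_1 = 9.72, PS_1 = 22.68.
Change in total surplus = (9.72 + 22.68) - (4.32 + 10.08) = 18.

18.00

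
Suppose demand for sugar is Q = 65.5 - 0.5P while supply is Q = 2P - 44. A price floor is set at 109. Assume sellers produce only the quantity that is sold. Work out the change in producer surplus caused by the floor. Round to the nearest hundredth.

Rewriting demand in inverse form: P = 131 - 2Q.
Rewriting supply in inverse form: P = 22 + 0.5Q.
Without the control, 131 - 2Q = 22 + 0.5Q so Q* = 43.6 and P* = 43.8.
At P = 109, buyers demand (131 - 109)/2 = 11 while sellers would supply more, so the quantity traded is 11 at price 109.
PS goes from (1/2)(43.6)(21.8) = 475.24 to 926.75 (computed as (109 - 22)(11) - (1/2)(0.5)(11)^2), a change of 451.51.

451.51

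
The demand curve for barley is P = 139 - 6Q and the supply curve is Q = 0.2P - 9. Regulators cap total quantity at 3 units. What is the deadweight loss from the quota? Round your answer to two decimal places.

Rewriting supply in inverse form: P = 45 + 5Q.
Without the quota, 139 - 6Q = 45 + 5Q gives Q* = 8.5455.
At Q = 3 the demand price is 139 - 6(3) = 121 and the supply price is 45 + 5(3) = 60.
DWL = (1/2)(gap between curves at 3) x (Q* - 3) = (1/2)(61)(5.5455) = 169.1364.

169.14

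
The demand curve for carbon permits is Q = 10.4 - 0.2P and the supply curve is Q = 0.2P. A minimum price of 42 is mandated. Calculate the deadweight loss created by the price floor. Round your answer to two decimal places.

Rewriting demand in inverse form: P = 52 - 5Q.
Rewriting supply in inverse form: P = 5Q.
Without the control, 52 - 5Q = 5Q so Q* = 5.2 and P* = 26.
At the floor price 42, quantity demanded is (52 - 42)/5 = 2; demand is the short side, so Q = 2 trades at P = 42.
At Q = 2 the demand price is 42 and the supply price is 10. Deadweight loss is the triangle between the curves from 2 to 5.2: (1/2)(42 - 10)(5.2 - 2) = 51.2.

51.20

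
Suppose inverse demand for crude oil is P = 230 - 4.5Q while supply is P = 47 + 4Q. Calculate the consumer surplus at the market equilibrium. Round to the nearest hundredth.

Setting demand equal to supply, 183 = 8.5Q, so Q* = 21.5294 and P* = 133.1176.
Consumer surplus is the triangle under demand above P*: (1/2)(21.5294)(230 - 133.1176) = (1/2)(21.5294)(96.8824) = 1042.91.

1042.91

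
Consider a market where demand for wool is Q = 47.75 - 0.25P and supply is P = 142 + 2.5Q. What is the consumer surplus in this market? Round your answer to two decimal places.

Rewriting demand in inverse form: P = 191 - 4Q.
Setting demand equal to supply, 49 = 6.5Q, so Q* = 7.5385 and P* = 160.8462.
Consumer surplus is the triangle under demand above P*: (1/2)(7.5385)(191 - 160.8462) = (1/2)(7.5385)(30.1538) = 113.6568.

113.66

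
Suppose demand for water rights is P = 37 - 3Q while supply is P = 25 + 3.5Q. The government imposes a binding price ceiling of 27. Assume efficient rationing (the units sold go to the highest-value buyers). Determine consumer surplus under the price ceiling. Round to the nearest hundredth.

Without the control, 37 - 3Q = 25 + 3.5Q so Q* = 1.8462 and P* = 31.4615.
At the ceiling price 27, quantity supplied is (27 - 25)/3.5 = 0.5714; supply is the short side, so Q = 0.5714 trades at P = 27.
The demand price at Q = 0.5714 is 35.2857. CS is the trapezoid between demand and 27 over [0, 0.5714]: (1/2)[(37 - 27) + (35.2857 - 27)](0.5714) = 5.2245.

5.22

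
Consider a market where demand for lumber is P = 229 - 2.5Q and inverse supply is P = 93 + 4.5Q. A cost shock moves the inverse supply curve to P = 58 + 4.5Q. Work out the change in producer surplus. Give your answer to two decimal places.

Initial equilibrium: Q_0 = 19.4286, P_0 = 180.4286; CS_0 = (1/2)(19.4286)(48.5714) = 471.8367, PS_0 = (1/2)(19.4286)(87.4286) = 849.3061.
New equilibrium: 229 - 2.5Q = 58 + 4.5Q gives Q_1 = 24.4286, P_1 = 167.9286; CS_1 = 745.9439, PS_1 = 1342.699.
Change in producer surplus = 1342.699 - 849.3061 = 493.3929.

493.39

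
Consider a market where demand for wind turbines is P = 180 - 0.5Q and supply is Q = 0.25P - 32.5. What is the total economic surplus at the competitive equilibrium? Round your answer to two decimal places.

Rewriting supply in inverse form: P = 130 + 4Q.
Set 180 - 0.5Q = 130 + 4Q, which gives 50 = 4.5Q, so Q* = 11.1111 and P* = 180 - 0.5(11.1111) = 174.4444.
Total surplus is the full triangle between the curves from 0 to Q*: (1/2)(11.1111)(180 - 130) = 277.7778.

277.78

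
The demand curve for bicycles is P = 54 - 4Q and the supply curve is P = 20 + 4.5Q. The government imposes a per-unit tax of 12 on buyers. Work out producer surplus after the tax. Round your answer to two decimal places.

Without the tax, 54 - 4Q = 20 + 4.5Q so Q* = 4 and P* = 38.
A tax on buyers shifts demand down by 12: (54 - 12) - 4Q = 20 + 4.5Q, so Q_t = 2.5882. Buyers pay P_b = 43.6471; sellers receive P_s = P_b - 12 = 31.6471.
PS = (1/2)(Q_t)(P_s - 20) = (1/2)(2.5882)(11.6471) = 15.0727.

15.07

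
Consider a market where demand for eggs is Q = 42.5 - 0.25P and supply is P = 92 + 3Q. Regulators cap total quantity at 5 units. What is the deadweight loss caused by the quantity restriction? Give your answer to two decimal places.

Rewriting demand in inverse form: P = 170 - 4Q.
Without the quota, 170 - 4Q = 92 + 3Q gives Q* = 11.1429.
At Q = 5 the demand price is 170 - 4(5) = 150 and the supply price is 92 + 3(5) = 107.
Deadweight loss is the triangle between the curves from 5 to 11.1429: (1/2)(150 - 107)(11.1429 - 5) = 132.0714.

132.07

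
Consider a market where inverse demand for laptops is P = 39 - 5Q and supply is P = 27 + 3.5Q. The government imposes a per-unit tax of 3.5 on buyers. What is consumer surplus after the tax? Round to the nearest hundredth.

2.50

Pre-tax equilibrium: 39 - 5Q = 27 + 3.5Q gives Q* = 1.4118, P* = 31.9412.
A tax on buyers shifts demand down by 3.5: (39 - 3.5) - 5Q = 27 + 3.5Q, so Q_t = 1. Buyers pay P_b = 34; sellers receive P_s = P_b - 3.5 = 30.5.
Consumer surplus is the triangle under demand above P_b: (1/2)(1)(39 - 34) = 2.5.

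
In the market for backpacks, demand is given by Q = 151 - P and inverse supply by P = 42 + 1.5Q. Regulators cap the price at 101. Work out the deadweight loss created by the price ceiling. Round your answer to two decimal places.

Rewriting demand in inverse form: P = 151 - Q.
Without the control, 151 - Q = 42 + 1.5Q so Q* = 43.6 and P* = 107.4.
At P = 101, sellers supply (101 - 42)/1.5 = 39.3333 while buyers want more, so the quantity traded is 39.3333 at price 101.
The lost-trades triangle has base Q* - 39.3333 = 4.2667 and height equal to the gap between the curves at Q = 39.3333, which is 111.6667 - 101 = 10.6667. DWL = (1/2)(4.2667)(10.6667) = 22.7556.

22.76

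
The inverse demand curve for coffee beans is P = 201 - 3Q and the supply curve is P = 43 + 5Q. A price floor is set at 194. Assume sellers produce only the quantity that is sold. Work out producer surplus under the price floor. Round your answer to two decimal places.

Without the control, 201 - 3Q = 43 + 5Q so Q* = 19.75 and P* = 141.75.
At the floor price 194, quantity demanded is (201 - 194)/3 = 2.3333; demand is the short side, so Q = 2.3333 trades at P = 194.
The supply price at Q = 2.3333 is 54.6667. PS is the trapezoid between 194 and supply over [0, 2.3333]: (1/2)[(194 - 43) + (194 - 54.6667)](2.3333) = 338.7222.

338.72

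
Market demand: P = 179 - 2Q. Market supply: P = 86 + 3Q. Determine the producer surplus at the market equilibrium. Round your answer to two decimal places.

Setting demand equal to supply, 93 = 5Q, so Q* = 18.6 and P* = 141.8.
PS is the area between P* and the supply curve from 0 to Q*: (1/2)(18.6)(55.8) = 518.94.

518.94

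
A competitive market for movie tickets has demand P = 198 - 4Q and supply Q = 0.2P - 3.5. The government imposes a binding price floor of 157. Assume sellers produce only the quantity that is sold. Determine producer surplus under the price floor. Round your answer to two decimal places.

Rewriting supply in inverse form: P = 17.5 + 5Q.
Without the control, 198 - 4Q = 17.5 + 5Q so Q* = 20.0556 and P* = 117.7778.
At P = 157, buyers demand (198 - 157)/4 = 10.25 while sellers would supply more, so the quantity traded is 10.25 at price 157.
The supply price at Q = 10.25 is 68.75. PS is the trapezoid between 157 and supply over [0, 10.25]: (1/2)[(157 - 17.5) + (157 - 68.75)](10.25) = 1167.2188.

1167.22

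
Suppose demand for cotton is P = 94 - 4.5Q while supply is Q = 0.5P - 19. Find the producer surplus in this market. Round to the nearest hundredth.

Rewriting supply in inverse form: P = 38 + 2Q.
Set 94 - 4.5Q = 38 + 2Q, which gives 56 = 6.5Q, so Q* = 8.6154 and P* = 94 - 4.5(8.6154) = 55.2308.
PS is the area between P* and the supply curve from 0 to Q*: (1/2)(8.6154)(17.2308) = 74.2249.

74.22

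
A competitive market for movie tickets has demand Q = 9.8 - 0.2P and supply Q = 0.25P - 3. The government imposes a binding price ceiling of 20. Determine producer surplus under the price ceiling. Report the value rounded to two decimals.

Rewriting demand in inverse form: P = 49 - 5Q.
Rewriting supply in inverse form: P = 12 + 4Q.
Free-market equilibrium: 49 - 5Q = 12 + 4Q gives Q* = 4.1111, P* = 28.4444.
At P = 20, sellers supply (20 - 12)/4 = 2 while buyers want more, so the quantity traded is 2 at price 20.
PS is the triangle above supply below 20: (1/2)(2)(20 - 12) = 8.

8.00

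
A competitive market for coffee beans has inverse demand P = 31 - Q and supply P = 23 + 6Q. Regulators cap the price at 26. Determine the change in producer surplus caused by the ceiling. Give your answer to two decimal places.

Without the control, 31 - Q = 23 + 6Q so Q* = 1.1429 and P* = 29.8571.
At P = 26, sellers supply (26 - 23)/6 = 0.5 while buyers want more, so the quantity traded is 0.5 at price 26.
PS goes from (1/2)(1.1429)(6.8571) = 3.9184 to 0.75 (computed as (26 - 23)(0.5) - (1/2)(6)(0.5)^2), a change of -3.1684.

-3.17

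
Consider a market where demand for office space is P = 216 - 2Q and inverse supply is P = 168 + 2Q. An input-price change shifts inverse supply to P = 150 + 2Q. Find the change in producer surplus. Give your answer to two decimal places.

128.25

Initial equilibrium: Q_0 = 12, P_0 = 192; CS_0 = (1/2)(12)(24) = 144, PS_0 = (1/2)(12)(24) = 144.
New equilibrium: 216 - 2Q = 150 + 2Q gives Q_1 = 16.5, P_1 = 183; CS_1 = 272.25, PS_1 = 272.25.
Change in producer surplus = 272.25 - 144 = 128.25.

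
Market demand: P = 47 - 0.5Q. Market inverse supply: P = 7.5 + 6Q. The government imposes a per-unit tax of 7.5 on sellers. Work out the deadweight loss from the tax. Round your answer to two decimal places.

Without the tax, 47 - 0.5Q = 7.5 + 6Q so Q* = 6.0769 and P* = 43.9615.
A tax on sellers shifts supply up by 7.5: 47 - 0.5Q = 7.5 + 6Q + 7.5, so Q_t = 4.9231. Buyers pay P_b = 44.5385; sellers receive P_s = P_b - 7.5 = 37.0385.
The welfare triangle lost has base Q* - Q_t = 1.1538 and height t = 7.5, so DWL = (1/2)(1.1538)(7.5) = 4.3269.

4.33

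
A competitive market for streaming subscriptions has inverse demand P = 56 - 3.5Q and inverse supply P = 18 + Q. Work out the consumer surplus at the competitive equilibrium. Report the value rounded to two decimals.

Set 56 - 3.5Q = 18 + Q, which gives 38 = 4.5Q, so Q* = 8.4444 and P* = 56 - 3.5(8.4444) = 26.4444.
The demand choke price is 56, so CS = (1/2)(Q*)(56 - P*) = (1/2)(8.4444)(29.5556) = 124.7901.

124.79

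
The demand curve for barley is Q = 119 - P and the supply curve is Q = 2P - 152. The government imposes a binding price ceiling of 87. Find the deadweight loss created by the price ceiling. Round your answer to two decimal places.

33.33

Rewriting demand in inverse form: P = 119 - Q.
Rewriting supply in inverse form: P = 76 + 0.5Q.
Without the control, 119 - Q = 76 + 0.5Q so Q* = 28.6667 and P* = 90.3333.
At the ceiling price 87, quantity supplied is (87 - 76)/0.5 = 22; supply is the short side, so Q = 22 trades at P = 87.
The lost-trades triangle has base Q* - 22 = 6.6667 and height equal to the gap between the curves at Q = 22, which is 97 - 87 = 10. DWL = (1/2)(6.6667)(10) = 33.3333.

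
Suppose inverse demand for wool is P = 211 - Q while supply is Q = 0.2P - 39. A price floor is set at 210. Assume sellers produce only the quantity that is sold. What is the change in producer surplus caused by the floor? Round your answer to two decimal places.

-5.28

Rewriting supply in inverse form: P = 195 + 5Q.
Free-market equilibrium: 211 - Q = 195 + 5Q gives Q* = 2.6667, P* = 208.3333.
At the floor price 210, quantity demanded is (211 - 210)/1 = 1; demand is the short side, so Q = 1 trades at P = 210.
PS goes from (1/2)(2.6667)(13.3333) = 17.7778 to 12.5 (computed as (210 - 195)(1) - (1/2)(5)(1)^2), a change of -5.2778.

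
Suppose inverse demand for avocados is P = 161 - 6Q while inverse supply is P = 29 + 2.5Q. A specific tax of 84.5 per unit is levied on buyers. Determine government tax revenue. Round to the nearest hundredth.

Pre-tax equilibrium: 161 - 6Q = 29 + 2.5Q gives Q* = 15.5294, P* = 67.8235.
With the tax, buyers' net willingness to pay falls by 84.5: (161 - 84.5) - 6Q = 29 + 2.5Q, so Q_t = 5.5882. Buyers pay P_b = 127.4706; sellers receive P_s = P_b - 84.5 = 42.9706.
Tax revenue = t x Q_t = 84.5 x 5.5882 = 472.2059.

472.21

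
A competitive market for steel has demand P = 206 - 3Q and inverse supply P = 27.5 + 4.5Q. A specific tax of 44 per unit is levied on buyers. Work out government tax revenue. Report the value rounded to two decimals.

Pre-tax equilibrium: 206 - 3Q = 27.5 + 4.5Q gives Q* = 23.8, P* = 134.6.
With the tax, buyers' net willingness to pay falls by 44: (206 - 44) - 3Q = 27.5 + 4.5Q, so Q_t = 17.9333. Buyers pay P_b = 152.2; sellers receive P_s = P_b - 44 = 108.2.
Revenue is the tax times quantity traded: 44 x 17.9333 = 789.0667.

789.07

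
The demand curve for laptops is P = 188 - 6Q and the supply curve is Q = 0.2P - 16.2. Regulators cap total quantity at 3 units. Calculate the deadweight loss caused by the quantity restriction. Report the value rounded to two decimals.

248.91

Rewriting supply in inverse form: P = 81 + 5Q.
Without the quota, 188 - 6Q = 81 + 5Q gives Q* = 9.7273.
At Q = 3 the demand price is 188 - 6(3) = 170 and the supply price is 81 + 5(3) = 96.
DWL = (1/2)(gap between curves at 3) x (Q* - 3) = (1/2)(74)(6.7273) = 248.9091.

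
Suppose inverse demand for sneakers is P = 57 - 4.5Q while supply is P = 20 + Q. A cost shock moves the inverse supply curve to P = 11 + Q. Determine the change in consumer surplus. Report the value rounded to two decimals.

55.56

Initial equilibrium: Q_0 = 6.7273, P_0 = 26.7273; CS_0 = (1/2)(6.7273)(30.2727) = 101.8264, PS_0 = (1/2)(6.7273)(6.7273) = 22.6281.
New equilibrium: 57 - 4.5Q = 11 + Q gives Q_1 = 8.3636, P_1 = 19.3636; CS_1 = 157.3884, PS_1 = 34.9752.
Change in consumer surplus = 157.3884 - 101.8264 = 55.562.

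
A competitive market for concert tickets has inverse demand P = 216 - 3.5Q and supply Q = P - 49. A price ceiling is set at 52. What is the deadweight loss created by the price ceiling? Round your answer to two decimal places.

2618.03

Rewriting supply in inverse form: P = 49 + Q.
Free-market equilibrium: 216 - 3.5Q = 49 + Q gives Q* = 37.1111, P* = 86.1111.
At P = 52, sellers supply (52 - 49)/1 = 3 while buyers want more, so the quantity traded is 3 at price 52.
At Q = 3 the demand price is 205.5 and the supply price is 52. Deadweight loss is the triangle between the curves from 3 to 37.1111: (1/2)(205.5 - 52)(37.1111 - 3) = 2618.0278.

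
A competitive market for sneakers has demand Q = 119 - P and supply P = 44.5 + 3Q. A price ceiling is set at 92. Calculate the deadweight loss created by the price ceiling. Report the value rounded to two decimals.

15.59

Rewriting demand in inverse form: P = 119 - Q.
Without the control, 119 - Q = 44.5 + 3Q so Q* = 18.625 and P* = 100.375.
At the ceiling price 92, quantity supplied is (92 - 44.5)/3 = 15.8333; supply is the short side, so Q = 15.8333 trades at P = 92.
The lost-trades triangle has base Q* - 15.8333 = 2.7917 and height equal to the gap between the curves at Q = 15.8333, which is 103.1667 - 92 = 11.1667. DWL = (1/2)(2.7917)(11.1667) = 15.5868.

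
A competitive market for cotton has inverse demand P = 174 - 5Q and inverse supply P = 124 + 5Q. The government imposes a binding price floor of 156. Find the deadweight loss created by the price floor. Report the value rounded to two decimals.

9.80

Without the control, 174 - 5Q = 124 + 5Q so Q* = 5 and P* = 149.
At P = 156, buyers demand (174 - 156)/5 = 3.6 while sellers would supply more, so the quantity traded is 3.6 at price 156.
The lost-trades triangle has base Q* - 3.6 = 1.4 and height equal to the gap between the curves at Q = 3.6, which is 156 - 142 = 14. DWL = (1/2)(1.4)(14) = 9.8.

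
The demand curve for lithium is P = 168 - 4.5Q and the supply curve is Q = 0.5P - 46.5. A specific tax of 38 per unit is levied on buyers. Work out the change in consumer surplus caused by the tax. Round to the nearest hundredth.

Rewriting supply in inverse form: P = 93 + 2Q.
Pre-tax equilibrium: 168 - 4.5Q = 93 + 2Q gives Q* = 11.5385, P* = 116.0769.
A tax on buyers shifts demand down by 38: (168 - 38) - 4.5Q = 93 + 2Q, so Q_t = 5.6923. Buyers pay P_b = 142.3846; sellers receive P_s = P_b - 38 = 104.3846.
CS falls from (1/2)(11.5385)(51.9231) = 299.5562 to (1/2)(5.6923)(25.6154) = 72.9053, a change of -226.6509.

-226.65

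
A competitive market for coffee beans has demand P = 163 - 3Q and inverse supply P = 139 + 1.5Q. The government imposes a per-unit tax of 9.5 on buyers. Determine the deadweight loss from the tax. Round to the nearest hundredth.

10.03

Pre-tax equilibrium: 163 - 3Q = 139 + 1.5Q gives Q* = 5.3333, P* = 147.
A tax on buyers shifts demand down by 9.5: (163 - 9.5) - 3Q = 139 + 1.5Q, so Q_t = 3.2222. Buyers pay P_b = 153.3333; sellers receive P_s = P_b - 9.5 = 143.8333.
The welfare triangle lost has base Q* - Q_t = 2.1111 and height t = 9.5, so DWL = (1/2)(2.1111)(9.5) = 10.0278.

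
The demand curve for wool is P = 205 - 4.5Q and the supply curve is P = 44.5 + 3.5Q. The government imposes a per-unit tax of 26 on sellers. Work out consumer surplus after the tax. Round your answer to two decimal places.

635.99

Pre-tax equilibrium: 205 - 4.5Q = 44.5 + 3.5Q gives Q* = 20.0625, P* = 114.7188.
With the tax, sellers need 26 more per unit: 205 - 4.5Q = 44.5 + 3.5Q + 26, so Q_t = 16.8125. Buyers pay P_b = 129.3438; sellers receive P_s = P_b - 26 = 103.3438.
CS = (1/2)(Q_t)(205 - P_b) = (1/2)(16.8125)(75.6562) = 635.9854.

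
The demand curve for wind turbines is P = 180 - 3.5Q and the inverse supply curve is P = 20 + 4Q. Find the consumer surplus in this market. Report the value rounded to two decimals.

796.44

Equilibrium: 180 - 3.5Q = 20 + 4Q, so Q* = 21.3333 and P* = 105.3333.
The demand choke price is 180, so CS = (1/2)(Q*)(180 - P*) = (1/2)(21.3333)(74.6667) = 796.4444.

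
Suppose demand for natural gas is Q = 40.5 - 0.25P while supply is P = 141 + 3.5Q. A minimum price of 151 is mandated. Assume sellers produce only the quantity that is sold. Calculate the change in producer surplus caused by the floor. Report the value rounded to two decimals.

0.55

Rewriting demand in inverse form: P = 162 - 4Q.
Free-market equilibrium: 162 - 4Q = 141 + 3.5Q gives Q* = 2.8, P* = 150.8.
At the floor price 151, quantity demanded is (162 - 151)/4 = 2.75; demand is the short side, so Q = 2.75 trades at P = 151.
PS goes from (1/2)(2.8)(9.8) = 13.72 to 14.2656 (computed as (151 - 141)(2.75) - (1/2)(3.5)(2.75)^2), a change of 0.5456.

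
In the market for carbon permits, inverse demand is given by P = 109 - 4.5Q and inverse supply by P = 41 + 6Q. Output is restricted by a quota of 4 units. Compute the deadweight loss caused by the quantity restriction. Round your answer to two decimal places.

32.19

Unrestricted equilibrium: Q* = (109 - 41)/(4.5 + 6) = 6.4762.
At Q = 4 the demand price is 109 - 4.5(4) = 91 and the supply price is 41 + 6(4) = 65.
DWL = (1/2)(gap between curves at 4) x (Q* - 4) = (1/2)(26)(2.4762) = 32.1905.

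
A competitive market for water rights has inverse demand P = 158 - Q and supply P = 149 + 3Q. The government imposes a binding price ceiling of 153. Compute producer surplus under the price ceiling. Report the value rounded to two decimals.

Free-market equilibrium: 158 - Q = 149 + 3Q gives Q* = 2.25, P* = 155.75.
At P = 153, sellers supply (153 - 149)/3 = 1.3333 while buyers want more, so the quantity traded is 1.3333 at price 153.
PS is the triangle above supply below 153: (1/2)(1.3333)(153 - 149) = 2.6667.

2.67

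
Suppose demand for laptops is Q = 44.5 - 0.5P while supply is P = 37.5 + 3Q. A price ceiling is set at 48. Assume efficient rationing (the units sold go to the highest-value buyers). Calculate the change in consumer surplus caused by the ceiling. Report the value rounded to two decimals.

25.16

Rewriting demand in inverse form: P = 89 - 2Q.
Free-market equilibrium: 89 - 2Q = 37.5 + 3Q gives Q* = 10.3, P* = 68.4.
At the ceiling price 48, quantity supplied is (48 - 37.5)/3 = 3.5; supply is the short side, so Q = 3.5 trades at P = 48.
CS goes from (1/2)(10.3)(20.6) = 106.09 to 131.25 (computed as (89 - 48)(3.5) - (1/2)(2)(3.5)^2), a change of 25.16.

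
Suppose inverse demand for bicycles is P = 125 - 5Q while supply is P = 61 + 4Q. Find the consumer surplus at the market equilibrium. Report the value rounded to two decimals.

126.42

Set 125 - 5Q = 61 + 4Q, which gives 64 = 9Q, so Q* = 7.1111 and P* = 125 - 5(7.1111) = 89.4444.
Consumer surplus is the triangle under demand above P*: (1/2)(7.1111)(125 - 89.4444) = (1/2)(7.1111)(35.5556) = 126.4198.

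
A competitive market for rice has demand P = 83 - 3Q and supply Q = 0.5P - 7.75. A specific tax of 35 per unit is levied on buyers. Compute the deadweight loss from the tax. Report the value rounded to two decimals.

122.50

Rewriting supply in inverse form: P = 15.5 + 2Q.
Without the tax, 83 - 3Q = 15.5 + 2Q so Q* = 13.5 and P* = 42.5.
A tax on buyers shifts demand down by 35: (83 - 35) - 3Q = 15.5 + 2Q, so Q_t = 6.5. Buyers pay P_b = 63.5; sellers receive P_s = P_b - 35 = 28.5.
The welfare triangle lost has base Q* - Q_t = 7 and height t = 35, so DWL = (1/2)(7)(35) = 122.5.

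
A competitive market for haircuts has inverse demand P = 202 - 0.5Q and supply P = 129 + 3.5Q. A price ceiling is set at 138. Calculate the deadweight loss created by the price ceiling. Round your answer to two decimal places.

491.64

Free-market equilibrium: 202 - 0.5Q = 129 + 3.5Q gives Q* = 18.25, P* = 192.875.
At P = 138, sellers supply (138 - 129)/3.5 = 2.5714 while buyers want more, so the quantity traded is 2.5714 at price 138.
At Q = 2.5714 the demand price is 200.7143 and the supply price is 138. Deadweight loss is the triangle between the curves from 2.5714 to 18.25: (1/2)(200.7143 - 138)(18.25 - 2.5714) = 491.6352.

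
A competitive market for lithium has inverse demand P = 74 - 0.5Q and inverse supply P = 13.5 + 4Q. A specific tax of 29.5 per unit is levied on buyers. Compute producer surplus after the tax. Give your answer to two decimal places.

Without the tax, 74 - 0.5Q = 13.5 + 4Q so Q* = 13.4444 and P* = 67.2778.
A tax on buyers shifts demand down by 29.5: (74 - 29.5) - 0.5Q = 13.5 + 4Q, so Q_t = 6.8889. Buyers pay P_b = 70.5556; sellers receive P_s = P_b - 29.5 = 41.0556.
PS = (1/2)(Q_t)(P_s - 13.5) = (1/2)(6.8889)(27.5556) = 94.9136.

94.91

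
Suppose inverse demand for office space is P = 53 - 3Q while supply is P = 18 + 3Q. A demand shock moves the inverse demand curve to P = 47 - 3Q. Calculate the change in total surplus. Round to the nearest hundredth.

Initial equilibrium: Q_0 = 5.8333, P_0 = 35.5; CS_0 = (1/2)(5.8333)(17.5) = 51.0417, PS_0 = (1/2)(5.8333)(17.5) = 51.0417.
New equilibrium: 47 - 3Q = 18 + 3Q gives Q_1 = 4.8333, P_1 = 32.5; CS_1 = 35.0417, PS_1 = 35.0417.
Change in total surplus = (35.0417 + 35.0417) - (51.0417 + 51.0417) = -32.

-32.00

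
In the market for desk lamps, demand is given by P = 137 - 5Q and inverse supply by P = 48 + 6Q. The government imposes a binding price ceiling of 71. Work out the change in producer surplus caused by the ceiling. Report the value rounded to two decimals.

-152.31

Free-market equilibrium: 137 - 5Q = 48 + 6Q gives Q* = 8.0909, P* = 96.5455.
At P = 71, sellers supply (71 - 48)/6 = 3.8333 while buyers want more, so the quantity traded is 3.8333 at price 71.
PS goes from (1/2)(8.0909)(48.5455) = 196.3884 to 44.0833 (computed as (71 - 48)(3.8333) - (1/2)(6)(3.8333)^2), a change of -152.3051.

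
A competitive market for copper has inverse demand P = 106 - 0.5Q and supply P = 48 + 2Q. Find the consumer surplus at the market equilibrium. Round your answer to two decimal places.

Setting demand equal to supply, 58 = 2.5Q, so Q* = 23.2 and P* = 94.4.
CS is the area between the demand curve and P* from 0 to Q*: (1/2)(23.2)(11.6) = 134.56.

134.56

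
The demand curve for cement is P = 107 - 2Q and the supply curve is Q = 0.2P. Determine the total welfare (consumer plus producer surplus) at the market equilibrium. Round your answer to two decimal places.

817.79

Rewriting supply in inverse form: P = 5Q.
Equilibrium: 107 - 2Q = 5Q, so Q* = 15.2857 and P* = 76.4286.
CS = (1/2)(15.2857)(30.5714) = 233.6531 and PS = (1/2)(15.2857)(76.4286) = 584.1327, so total surplus = 817.7857.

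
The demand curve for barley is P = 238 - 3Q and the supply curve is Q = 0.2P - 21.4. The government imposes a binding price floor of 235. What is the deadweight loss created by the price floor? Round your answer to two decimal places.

Rewriting supply in inverse form: P = 107 + 5Q.
Free-market equilibrium: 238 - 3Q = 107 + 5Q gives Q* = 16.375, P* = 188.875.
At P = 235, buyers demand (238 - 235)/3 = 1 while sellers would supply more, so the quantity traded is 1 at price 235.
The lost-trades triangle has base Q* - 1 = 15.375 and height equal to the gap between the curves at Q = 1, which is 235 - 112 = 123. DWL = (1/2)(15.375)(123) = 945.5625.

945.56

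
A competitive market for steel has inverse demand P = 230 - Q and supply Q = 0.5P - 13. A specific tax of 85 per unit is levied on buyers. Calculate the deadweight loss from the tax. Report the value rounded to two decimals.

1204.17

Rewriting supply in inverse form: P = 26 + 2Q.
Pre-tax equilibrium: 230 - Q = 26 + 2Q gives Q* = 68, P* = 162.
With the tax, buyers' net willingness to pay falls by 85: (230 - 85) - Q = 26 + 2Q, so Q_t = 39.6667. Buyers pay P_b = 190.3333; sellers receive P_s = P_b - 85 = 105.3333.
The welfare triangle lost has base Q* - Q_t = 28.3333 and height t = 85, so DWL = (1/2)(28.3333)(85) = 1204.1667.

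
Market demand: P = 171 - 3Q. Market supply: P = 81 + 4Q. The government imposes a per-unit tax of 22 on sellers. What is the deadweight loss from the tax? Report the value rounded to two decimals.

Without the tax, 171 - 3Q = 81 + 4Q so Q* = 12.8571 and P* = 132.4286.
A tax on sellers shifts supply up by 22: 171 - 3Q = 81 + 4Q + 22, so Q_t = 9.7143. Buyers pay P_b = 141.8571; sellers receive P_s = P_b - 22 = 119.8571.
The welfare triangle lost has base Q* - Q_t = 3.1429 and height t = 22, so DWL = (1/2)(3.1429)(22) = 34.5714.

34.57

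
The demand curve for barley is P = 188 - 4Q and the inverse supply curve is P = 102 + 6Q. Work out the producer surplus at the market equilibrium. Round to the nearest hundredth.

Set 188 - 4Q = 102 + 6Q, which gives 86 = 10Q, so Q* = 8.6 and P* = 188 - 4(8.6) = 153.6.
Producer surplus is the triangle above supply below P*: (1/2)(8.6)(153.6 - 102) = (1/2)(8.6)(51.6) = 221.88.

221.88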